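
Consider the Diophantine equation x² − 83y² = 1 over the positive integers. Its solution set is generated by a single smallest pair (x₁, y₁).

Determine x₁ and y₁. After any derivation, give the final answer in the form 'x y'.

d=83: √d = [9; 9,18] (ℓ=2, even), read p_1/q_1
i=0: a=9 ⇒ p=9, q=1
i=1: a=9 ⇒ p=82, q=9
fundamental: x₁=82, y₁=9  (since 6724 − 83·81 = 1)

82 9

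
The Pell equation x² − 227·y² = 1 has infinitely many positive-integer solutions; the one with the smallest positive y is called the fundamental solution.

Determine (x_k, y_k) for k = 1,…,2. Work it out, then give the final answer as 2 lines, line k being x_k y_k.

226 15
102151 6780

√227 → a₀=15, period (15,30); ℓ=2 even so k=1
step 0: (15, 1)  from 15·(1,0) + (0,1)
step 1: (226, 15)  from 15·(15,1) + (1,0)
→ (226, 15).  Check: 226²=51076, 227·15²=51075, difference 1.
n=2: (226,15)∘(226,15) = (226·226+227·15·15, 226·15+15·226) = (102151,6780)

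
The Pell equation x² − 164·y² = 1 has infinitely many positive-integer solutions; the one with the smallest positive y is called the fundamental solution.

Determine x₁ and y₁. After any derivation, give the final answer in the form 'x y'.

√164 = [12; 1,4,6,4,1,24, …], period ℓ=6 (even) → k=5
step 0: (12, 1)  from 12·(1,0) + (0,1)
…
step 3: (397, 31)  from 6·(64,5) + (13,1)
step 4: (1652, 129)  from 4·(397,31) + (64,5)
step 5: (2049, 160)  from 1·(1652,129) + (397,31)
(x₁, y₁) = (2049, 160);  2049² − 164·160² = 1 ✓

2049 160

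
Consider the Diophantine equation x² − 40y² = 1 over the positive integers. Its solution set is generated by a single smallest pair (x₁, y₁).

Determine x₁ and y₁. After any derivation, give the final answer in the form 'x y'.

19 3

√40 = [6; 3,12, …], period ℓ=2 (even) → k=1
k=0  a_k=6  p_k/q_k = 6/1
k=1  a_k=3  p_k/q_k = 19/3
fundamental: x₁=19, y₁=3  (since 361 − 40·9 = 1)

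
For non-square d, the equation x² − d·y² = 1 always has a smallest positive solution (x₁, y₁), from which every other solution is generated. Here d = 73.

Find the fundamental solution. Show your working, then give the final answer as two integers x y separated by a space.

2281249 267000

√73 = [8; 1,1,5,5,1,1,16, …], period ℓ=7 (odd) → k=13
a_0=8:  p_0=8·1+0=8,  q_0=8·0+1=1
…
a_4=5:  p_4=5·94+17=487,  q_4=5·11+2=57
a_5=1:  p_5=1·487+94=581,  q_5=1·57+11=68
…
a_7=16:  p_7=16·1068+581=17669,  q_7=16·125+68=2068
…
a_12=1:  p_12=1·1040241+200767=1241008,  q_12=1·121751+23498=145249
a_13=1:  p_13=1·1241008+1040241=2281249,  q_13=1·145249+121751=267000
→ (2281249, 267000).  Check: 2281249²=5204097000001, 73·267000²=5204097000000, difference 1.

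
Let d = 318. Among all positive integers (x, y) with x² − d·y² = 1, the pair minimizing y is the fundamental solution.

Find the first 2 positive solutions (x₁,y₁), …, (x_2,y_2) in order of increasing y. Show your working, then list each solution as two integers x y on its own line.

d=318: √d = [17; 1,4,1,34] (ℓ=4, even), read p_3/q_3
step 0: (17, 1)  from 17·(1,0) + (0,1)
step 1: (18, 1)  from 1·(17,1) + (1,0)
step 2: (89, 5)  from 4·(18,1) + (17,1)
step 3: (107, 6)  from 1·(89,5) + (18,1)
→ (107, 6).  Check: 107²=11449, 318·6²=11448, difference 1.
(x_2, y_2) = (107·107 + 318·6·6, 107·6 + 6·107) = (22897, 1284)

107 6
22897 1284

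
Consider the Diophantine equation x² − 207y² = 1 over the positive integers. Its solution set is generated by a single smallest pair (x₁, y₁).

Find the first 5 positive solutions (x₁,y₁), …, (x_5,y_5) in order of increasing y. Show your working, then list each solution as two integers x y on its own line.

[14; 2,1,1,2,1,1,2,28] for √207; ℓ=8 ⇒ convergent index 7
a_0=14:  p_0=14·1+0=14,  q_0=14·0+1=1
a_1=2:  p_1=2·14+1=29,  q_1=2·1+0=2
a_2=1:  p_2=1·29+14=43,  q_2=1·2+1=3
a_3=1:  p_3=1·43+29=72,  q_3=1·3+2=5
a_4=2:  p_4=2·72+43=187,  q_4=2·5+3=13
a_5=1:  p_5=1·187+72=259,  q_5=1·13+5=18
a_6=1:  p_6=1·259+187=446,  q_6=1·18+13=31
a_7=2:  p_7=2·446+259=1151,  q_7=2·31+18=80
fundamental: x₁=1151, y₁=80  (since 1324801 − 207·6400 = 1)
k=2:  x_2 = 1151·1151+207·80·80 = 2649601,  y_2 = 1151·80+80·1151 = 184160
k=3:  x_3 = 1151·2649601+207·80·184160 = 6099380351,  y_3 = 1151·184160+80·2649601 = 423936240
k=4:  x_4 = 1151·6099380351+207·80·423936240 = 14040770918401,  y_4 = 1151·423936240+80·6099380351 = 975901040320
k=5:  x_5 = 1151·14040770918401+207·80·975901040320 = 32321848554778751,  y_5 = 1151·975901040320+80·14040770918401 = 2246523770880400

1151 80
2649601 184160
6099380351 423936240
14040770918401 975901040320
32321848554778751 2246523770880400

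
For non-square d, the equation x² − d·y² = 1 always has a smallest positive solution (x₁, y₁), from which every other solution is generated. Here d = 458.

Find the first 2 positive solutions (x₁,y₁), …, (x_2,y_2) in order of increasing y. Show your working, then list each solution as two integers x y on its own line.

√458 = [21; 2,2,42, …], period ℓ=3 (odd) → k=5
a_0=21:  p_0=21·1+0=21,  q_0=21·0+1=1
a_1=2:  p_1=2·21+1=43,  q_1=2·1+0=2
…
a_4=2:  p_4=2·4537+107=9181,  q_4=2·212+5=429
a_5=2:  p_5=2·9181+4537=22899,  q_5=2·429+212=1070
(x₁, y₁) = (22899, 1070);  22899² − 458·1070² = 1 ✓
n=2: (22899,1070)∘(22899,1070) = (22899·22899+458·1070·1070, 22899·1070+1070·22899) = (1048728401,49003860)

22899 1070
1048728401 49003860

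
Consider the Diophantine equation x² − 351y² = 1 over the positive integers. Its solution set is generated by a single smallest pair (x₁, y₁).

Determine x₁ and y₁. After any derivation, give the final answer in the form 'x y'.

62425 3332

d=351: √d = [18; 1,2,1,3,2,2,2,3,1,2,1,36] (ℓ=12, even), read p_11/q_11
i=0: a=18 ⇒ p=18, q=1
i=1: a=1 ⇒ p=19, q=1
…
i=4: a=3 ⇒ p=281, q=15
i=5: a=2 ⇒ p=637, q=34
i=6: a=2 ⇒ p=1555, q=83
i=7: a=2 ⇒ p=3747, q=200
i=8: a=3 ⇒ p=12796, q=683
i=9: a=1 ⇒ p=16543, q=883
i=10: a=2 ⇒ p=45882, q=2449
i=11: a=1 ⇒ p=62425, q=3332
→ (62425, 3332).  Check: 62425²=3896880625, 351·3332²=3896880624, difference 1.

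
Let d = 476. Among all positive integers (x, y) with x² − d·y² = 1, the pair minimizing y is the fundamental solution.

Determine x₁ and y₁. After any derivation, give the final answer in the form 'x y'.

28799 1320

[21; 1,4,2,10,2,4,1,42] for √476; ℓ=8 ⇒ convergent index 7
k=0  a_k=21  p_k/q_k = 21/1
k=1  a_k=1  p_k/q_k = 22/1
k=2  a_k=4  p_k/q_k = 109/5
k=3  a_k=2  p_k/q_k = 240/11
k=4  a_k=10  p_k/q_k = 2509/115
k=5  a_k=2  p_k/q_k = 5258/241
k=6  a_k=4  p_k/q_k = 23541/1079
k=7  a_k=1  p_k/q_k = 28799/1320
fundamental: x₁=28799, y₁=1320  (since 829382401 − 476·1742400 = 1)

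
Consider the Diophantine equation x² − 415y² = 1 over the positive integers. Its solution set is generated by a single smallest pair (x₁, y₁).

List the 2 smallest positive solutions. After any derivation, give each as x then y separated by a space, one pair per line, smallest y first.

18412804 903849
678062702284831 33284788965192

√415 = [20; 2,1,2,4,6,…,1,2,40, …], period ℓ=16 (even) → k=15
i=0: a=20 ⇒ p=20, q=1
…
i=2: a=1 ⇒ p=61, q=3
i=3: a=2 ⇒ p=163, q=8
i=4: a=4 ⇒ p=713, q=35
…
i=6: a=1 ⇒ p=5154, q=253
…
i=8: a=3 ⇒ p=33939, q=1666
…
i=14: a=1 ⇒ p=6841255, q=335824
i=15: a=2 ⇒ p=18412804, q=903849
fundamental: x₁=18412804, y₁=903849  (since 339031351142416 − 415·816943014801 = 1)
k=2:  x_2 = 18412804·18412804+415·903849·903849 = 678062702284831,  y_2 = 18412804·903849+903849·18412804 = 33284788965192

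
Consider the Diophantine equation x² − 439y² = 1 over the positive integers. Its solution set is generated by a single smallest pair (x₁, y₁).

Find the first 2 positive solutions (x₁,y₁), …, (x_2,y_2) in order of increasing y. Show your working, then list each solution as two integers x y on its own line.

√439 → a₀=20, period (1,19,1,40); ℓ=4 even so k=3
step 0: (20, 1)  from 20·(1,0) + (0,1)
…
step 2: (419, 20)  from 19·(21,1) + (20,1)
step 3: (440, 21)  from 1·(419,20) + (21,1)
→ (440, 21).  Check: 440²=193600, 439·21²=193599, difference 1.
n=2: (440,21)∘(440,21) = (440·440+439·21·21, 440·21+21·440) = (387199,18480)

440 21
387199 18480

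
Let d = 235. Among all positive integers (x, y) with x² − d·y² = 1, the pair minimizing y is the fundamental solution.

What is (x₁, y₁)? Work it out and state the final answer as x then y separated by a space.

46 3

[15; 3,30] for √235; ℓ=2 ⇒ convergent index 1
step 0: (15, 1)  from 15·(1,0) + (0,1)
step 1: (46, 3)  from 3·(15,1) + (1,0)
→ (46, 3).  Check: 46²=2116, 235·3²=2115, difference 1.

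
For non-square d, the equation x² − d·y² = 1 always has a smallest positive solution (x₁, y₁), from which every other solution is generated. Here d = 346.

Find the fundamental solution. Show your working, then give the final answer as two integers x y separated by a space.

[18; 1,1,1,1,36] for √346; ℓ=5 ⇒ convergent index 9
a_0=18:  p_0=18·1+0=18,  q_0=18·0+1=1
a_1=1:  p_1=1·18+1=19,  q_1=1·1+0=1
a_2=1:  p_2=1·19+18=37,  q_2=1·1+1=2
a_3=1:  p_3=1·37+19=56,  q_3=1·2+1=3
…
a_6=1:  p_6=1·3404+93=3497,  q_6=1·183+5=188
…
a_8=1:  p_8=1·6901+3497=10398,  q_8=1·371+188=559
a_9=1:  p_9=1·10398+6901=17299,  q_9=1·559+371=930
→ (17299, 930).  Check: 17299²=299255401, 346·930²=299255400, difference 1.

17299 930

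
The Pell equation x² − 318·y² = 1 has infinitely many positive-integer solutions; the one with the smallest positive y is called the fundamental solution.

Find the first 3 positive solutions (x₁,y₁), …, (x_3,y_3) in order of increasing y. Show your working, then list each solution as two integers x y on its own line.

√318 = [17; 1,4,1,34, …], period ℓ=4 (even) → k=3
k=0  a_k=17  p_k/q_k = 17/1
…
k=2  a_k=4  p_k/q_k = 89/5
k=3  a_k=1  p_k/q_k = 107/6
→ (107, 6).  Check: 107²=11449, 318·6²=11448, difference 1.
(107+6√318)^2 = 22897 + 1284√318
(107+6√318)^3 = 4899851 + 274770√318

107 6
22897 1284
4899851 274770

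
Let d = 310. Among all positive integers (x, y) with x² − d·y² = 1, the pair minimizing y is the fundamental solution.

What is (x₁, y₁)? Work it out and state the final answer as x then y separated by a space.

848719 48204

√310 = [17; 1,1,1,1,5,…,1,1,34, …], period ℓ=16 (even) → k=15
k=0  a_k=17  p_k/q_k = 17/1
k=1  a_k=1  p_k/q_k = 18/1
k=2  a_k=1  p_k/q_k = 35/2
k=3  a_k=1  p_k/q_k = 53/3
k=4  a_k=1  p_k/q_k = 88/5
…
k=9  a_k=1  p_k/q_k = 7747/440
…
k=12  a_k=1  p_k/q_k = 181315/10298
…
k=14  a_k=1  p_k/q_k = 515017/29251
k=15  a_k=1  p_k/q_k = 848719/48204
fundamental: x₁=848719, y₁=48204  (since 720323940961 − 310·2323625616 = 1)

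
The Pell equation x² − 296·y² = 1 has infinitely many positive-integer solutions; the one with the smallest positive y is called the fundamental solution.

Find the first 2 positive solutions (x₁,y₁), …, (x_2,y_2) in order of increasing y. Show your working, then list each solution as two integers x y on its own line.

3699 215
27365201 1590570

√296 = [17; 4,1,7,1,4,34, …], period ℓ=6 (even) → k=5
i=0: a=17 ⇒ p=17, q=1
i=1: a=4 ⇒ p=69, q=4
i=2: a=1 ⇒ p=86, q=5
i=3: a=7 ⇒ p=671, q=39
i=4: a=1 ⇒ p=757, q=44
i=5: a=4 ⇒ p=3699, q=215
→ (3699, 215).  Check: 3699²=13682601, 296·215²=13682600, difference 1.
n=2: (3699,215)∘(3699,215) = (3699·3699+296·215·215, 3699·215+215·3699) = (27365201,1590570)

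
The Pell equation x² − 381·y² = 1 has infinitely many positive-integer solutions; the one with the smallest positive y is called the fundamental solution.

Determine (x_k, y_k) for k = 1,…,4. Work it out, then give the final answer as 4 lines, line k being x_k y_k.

√381 → a₀=19, period (1,1,12,1,1,38); ℓ=6 even so k=5
i=0: a=19 ⇒ p=19, q=1
i=1: a=1 ⇒ p=20, q=1
i=2: a=1 ⇒ p=39, q=2
i=3: a=12 ⇒ p=488, q=25
i=4: a=1 ⇒ p=527, q=27
i=5: a=1 ⇒ p=1015, q=52
(x₁, y₁) = (1015, 52);  1015² − 381·52² = 1 ✓
n=2: (1015,52)∘(1015,52) = (1015·1015+381·52·52, 1015·52+52·1015) = (2060449,105560)
n=3: (2060449,105560)∘(1015,52) = (1015·2060449+381·52·105560, 1015·105560+52·2060449) = (4182710455,214286748)
n=4: (4182710455,214286748)∘(1015,52) = (1015·4182710455+381·52·214286748, 1015·214286748+52·4182710455) = (8490900163201,435001992880)

1015 52
2060449 105560
4182710455 214286748
8490900163201 435001992880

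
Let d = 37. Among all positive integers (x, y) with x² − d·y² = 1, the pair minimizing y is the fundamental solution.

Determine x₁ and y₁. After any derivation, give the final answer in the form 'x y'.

73 12

√37 → a₀=6, period (12); ℓ=1 odd so k=1
i=0: a=6 ⇒ p=6, q=1
i=1: a=12 ⇒ p=73, q=12
→ (73, 12).  Check: 73²=5329, 37·12²=5328, difference 1.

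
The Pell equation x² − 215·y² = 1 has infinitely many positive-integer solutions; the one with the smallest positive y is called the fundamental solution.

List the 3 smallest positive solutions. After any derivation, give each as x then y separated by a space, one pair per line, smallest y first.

d=215: √d = [14; 1,1,1,28] (ℓ=4, even), read p_3/q_3
k=0  a_k=14  p_k/q_k = 14/1
…
k=2  a_k=1  p_k/q_k = 29/2
k=3  a_k=1  p_k/q_k = 44/3
fundamental: x₁=44, y₁=3  (since 1936 − 215·9 = 1)
(44+3√215)^2 = 3871 + 264√215
(44+3√215)^3 = 340604 + 23229√215

44 3
3871 264
340604 23229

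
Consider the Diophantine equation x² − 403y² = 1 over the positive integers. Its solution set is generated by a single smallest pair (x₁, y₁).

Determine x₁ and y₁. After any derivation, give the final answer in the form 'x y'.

669878 33369

√403 = [20; 13,2,1,3,1,3,1,2,13,40, …], period ℓ=10 (even) → k=9
k=0  a_k=20  p_k/q_k = 20/1
k=1  a_k=13  p_k/q_k = 261/13
k=2  a_k=2  p_k/q_k = 542/27
k=3  a_k=1  p_k/q_k = 803/40
k=4  a_k=3  p_k/q_k = 2951/147
…
k=6  a_k=3  p_k/q_k = 14213/708
…
k=8  a_k=2  p_k/q_k = 50147/2498
k=9  a_k=13  p_k/q_k = 669878/33369
fundamental: x₁=669878, y₁=33369  (since 448736534884 − 403·1113490161 = 1)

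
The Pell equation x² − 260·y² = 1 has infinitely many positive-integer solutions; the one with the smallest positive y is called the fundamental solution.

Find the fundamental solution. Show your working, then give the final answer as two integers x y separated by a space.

d=260: √d = [16; 8,32] (ℓ=2, even), read p_1/q_1
i=0: a=16 ⇒ p=16, q=1
i=1: a=8 ⇒ p=129, q=8
→ (129, 8).  Check: 129²=16641, 260·8²=16640, difference 1.

129 8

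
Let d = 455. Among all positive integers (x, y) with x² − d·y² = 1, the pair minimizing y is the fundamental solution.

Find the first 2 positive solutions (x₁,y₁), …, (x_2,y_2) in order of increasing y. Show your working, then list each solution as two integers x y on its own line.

64 3
8191 384

d=455: √d = [21; 3,42] (ℓ=2, even), read p_1/q_1
a_0=21:  p_0=21·1+0=21,  q_0=21·0+1=1
a_1=3:  p_1=3·21+1=64,  q_1=3·1+0=3
fundamental: x₁=64, y₁=3  (since 4096 − 455·9 = 1)
n=2: (64,3)∘(64,3) = (64·64+455·3·3, 64·3+3·64) = (8191,384)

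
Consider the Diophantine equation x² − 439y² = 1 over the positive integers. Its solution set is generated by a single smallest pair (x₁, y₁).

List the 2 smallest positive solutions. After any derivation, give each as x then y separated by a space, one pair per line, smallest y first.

√439 = [20; 1,19,1,40, …], period ℓ=4 (even) → k=3
a_0=20:  p_0=20·1+0=20,  q_0=20·0+1=1
…
a_2=19:  p_2=19·21+20=419,  q_2=19·1+1=20
a_3=1:  p_3=1·419+21=440,  q_3=1·20+1=21
(x₁, y₁) = (440, 21);  440² − 439·21² = 1 ✓
(440+21√439)^2 = 387199 + 18480√439

440 21
387199 18480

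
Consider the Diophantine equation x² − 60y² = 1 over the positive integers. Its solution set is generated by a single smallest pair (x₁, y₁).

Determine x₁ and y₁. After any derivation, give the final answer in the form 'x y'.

31 4

√60 → a₀=7, period (1,2,1,14); ℓ=4 even so k=3
k=0  a_k=7  p_k/q_k = 7/1
…
k=2  a_k=2  p_k/q_k = 23/3
k=3  a_k=1  p_k/q_k = 31/4
fundamental: x₁=31, y₁=4  (since 961 − 60·16 = 1)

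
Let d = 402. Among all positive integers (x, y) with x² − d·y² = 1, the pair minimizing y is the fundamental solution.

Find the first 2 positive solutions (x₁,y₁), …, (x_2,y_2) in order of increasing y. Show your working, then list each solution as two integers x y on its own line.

√402 → a₀=20, period (20,40); ℓ=2 even so k=1
step 0: (20, 1)  from 20·(1,0) + (0,1)
step 1: (401, 20)  from 20·(20,1) + (1,0)
fundamental: x₁=401, y₁=20  (since 160801 − 402·400 = 1)
n=2: (401,20)∘(401,20) = (401·401+402·20·20, 401·20+20·401) = (321601,16040)

401 20
321601 16040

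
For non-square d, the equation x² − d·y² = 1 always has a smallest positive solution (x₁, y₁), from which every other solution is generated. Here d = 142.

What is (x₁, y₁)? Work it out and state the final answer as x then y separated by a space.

[11; 1,10,1,22] for √142; ℓ=4 ⇒ convergent index 3
step 0: (11, 1)  from 11·(1,0) + (0,1)
step 1: (12, 1)  from 1·(11,1) + (1,0)
step 2: (131, 11)  from 10·(12,1) + (11,1)
step 3: (143, 12)  from 1·(131,11) + (12,1)
→ (143, 12).  Check: 143²=20449, 142·12²=20448, difference 1.

143 12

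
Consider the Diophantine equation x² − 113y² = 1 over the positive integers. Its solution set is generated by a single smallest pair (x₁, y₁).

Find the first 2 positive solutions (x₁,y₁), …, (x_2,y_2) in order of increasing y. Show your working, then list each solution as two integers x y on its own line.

1204353 113296
2900932297217 272896754976

√113 = [10; 1,1,1,2,2,1,1,1,20, …], period ℓ=9 (odd) → k=17
step 0: (10, 1)  from 10·(1,0) + (0,1)
…
step 3: (32, 3)  from 1·(21,2) + (11,1)
…
step 5: (202, 19)  from 2·(85,8) + (32,3)
…
step 7: (489, 46)  from 1·(287,27) + (202,19)
step 8: (776, 73)  from 1·(489,46) + (287,27)
step 9: (16009, 1506)  from 20·(776,73) + (489,46)
…
step 15: (445435, 41903)  from 1·(313483,29490) + (131952,12413)
step 16: (758918, 71393)  from 1·(445435,41903) + (313483,29490)
step 17: (1204353, 113296)  from 1·(758918,71393) + (445435,41903)
→ (1204353, 113296).  Check: 1204353²=1450466148609, 113·113296²=1450466148608, difference 1.
(1204353+113296√113)^2 = 2900932297217 + 272896754976√113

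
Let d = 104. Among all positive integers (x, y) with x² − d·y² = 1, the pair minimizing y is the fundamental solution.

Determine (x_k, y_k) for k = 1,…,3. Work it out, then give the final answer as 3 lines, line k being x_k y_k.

51 5
5201 510
530451 52015

d=104: √d = [10; 5,20] (ℓ=2, even), read p_1/q_1
k=0  a_k=10  p_k/q_k = 10/1
k=1  a_k=5  p_k/q_k = 51/5
→ (51, 5).  Check: 51²=2601, 104·5²=2600, difference 1.
n=2: (51,5)∘(51,5) = (51·51+104·5·5, 51·5+5·51) = (5201,510)
n=3: (5201,510)∘(51,5) = (51·5201+104·5·510, 51·510+5·5201) = (530451,52015)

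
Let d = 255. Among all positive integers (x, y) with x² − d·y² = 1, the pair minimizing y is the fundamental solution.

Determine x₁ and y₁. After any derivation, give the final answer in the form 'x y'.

16 1

[15; 1,30] for √255; ℓ=2 ⇒ convergent index 1
k=0  a_k=15  p_k/q_k = 15/1
k=1  a_k=1  p_k/q_k = 16/1
fundamental: x₁=16, y₁=1  (since 256 − 255·1 = 1)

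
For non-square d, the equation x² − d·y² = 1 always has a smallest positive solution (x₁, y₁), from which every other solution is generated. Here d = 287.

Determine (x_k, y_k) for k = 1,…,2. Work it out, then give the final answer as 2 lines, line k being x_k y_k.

288 17
165887 9792

d=287: √d = [16; 1,15,1,32] (ℓ=4, even), read p_3/q_3
step 0: (16, 1)  from 16·(1,0) + (0,1)
step 1: (17, 1)  from 1·(16,1) + (1,0)
step 2: (271, 16)  from 15·(17,1) + (16,1)
step 3: (288, 17)  from 1·(271,16) + (17,1)
fundamental: x₁=288, y₁=17  (since 82944 − 287·289 = 1)
(x_2, y_2) = (288·288 + 287·17·17, 288·17 + 17·288) = (165887, 9792)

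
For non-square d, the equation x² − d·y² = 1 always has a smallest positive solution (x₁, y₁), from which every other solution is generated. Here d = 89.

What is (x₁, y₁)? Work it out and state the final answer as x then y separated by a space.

[9; 2,3,3,2,18] for √89; ℓ=5 ⇒ convergent index 9
a_0=9:  p_0=9·1+0=9,  q_0=9·0+1=1
…
a_3=3:  p_3=3·66+19=217,  q_3=3·7+2=23
a_4=2:  p_4=2·217+66=500,  q_4=2·23+7=53
…
a_6=2:  p_6=2·9217+500=18934,  q_6=2·977+53=2007
a_7=3:  p_7=3·18934+9217=66019,  q_7=3·2007+977=6998
a_8=3:  p_8=3·66019+18934=216991,  q_8=3·6998+2007=23001
a_9=2:  p_9=2·216991+66019=500001,  q_9=2·23001+6998=53000
→ (500001, 53000).  Check: 500001²=250001000001, 89·53000²=250001000000, difference 1.

500001 53000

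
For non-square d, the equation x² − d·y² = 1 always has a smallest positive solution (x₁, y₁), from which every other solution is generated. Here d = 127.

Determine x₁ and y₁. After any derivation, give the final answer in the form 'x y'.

4730624 419775

d=127: √d = [11; 3,1,2,2,7,11,7,2,2,1,3,22] (ℓ=12, even), read p_11/q_11
step 0: (11, 1)  from 11·(1,0) + (0,1)
step 1: (34, 3)  from 3·(11,1) + (1,0)
step 2: (45, 4)  from 1·(34,3) + (11,1)
step 3: (124, 11)  from 2·(45,4) + (34,3)
…
step 5: (2175, 193)  from 7·(293,26) + (124,11)
…
step 7: (171701, 15236)  from 7·(24218,2149) + (2175,193)
…
step 10: (1274561, 113099)  from 1·(906941,80478) + (367620,32621)
step 11: (4730624, 419775)  from 3·(1274561,113099) + (906941,80478)
(x₁, y₁) = (4730624, 419775);  4730624² − 127·419775² = 1 ✓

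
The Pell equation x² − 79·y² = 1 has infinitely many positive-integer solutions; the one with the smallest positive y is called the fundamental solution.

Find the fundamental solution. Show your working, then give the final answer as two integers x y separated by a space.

80 9

[8; 1,7,1,16] for √79; ℓ=4 ⇒ convergent index 3
i=0: a=8 ⇒ p=8, q=1
…
i=2: a=7 ⇒ p=71, q=8
i=3: a=1 ⇒ p=80, q=9
→ (80, 9).  Check: 80²=6400, 79·9²=6399, difference 1.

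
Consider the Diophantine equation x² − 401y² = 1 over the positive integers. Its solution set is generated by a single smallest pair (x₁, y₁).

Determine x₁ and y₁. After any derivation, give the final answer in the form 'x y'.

[20; 40] for √401; ℓ=1 ⇒ convergent index 1
step 0: (20, 1)  from 20·(1,0) + (0,1)
step 1: (801, 40)  from 40·(20,1) + (1,0)
→ (801, 40).  Check: 801²=641601, 401·40²=641600, difference 1.

801 40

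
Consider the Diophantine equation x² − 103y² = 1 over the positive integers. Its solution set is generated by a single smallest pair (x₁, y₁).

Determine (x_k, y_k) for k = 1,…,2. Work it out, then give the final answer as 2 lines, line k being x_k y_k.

227528 22419
103537981567 10201900464

√103 = [10; 6,1,2,1,1,9,1,1,2,1,6,20, …], period ℓ=12 (even) → k=11
i=0: a=10 ⇒ p=10, q=1
i=1: a=6 ⇒ p=61, q=6
…
i=3: a=2 ⇒ p=203, q=20
…
i=5: a=1 ⇒ p=477, q=47
i=6: a=9 ⇒ p=4567, q=450
i=7: a=1 ⇒ p=5044, q=497
i=8: a=1 ⇒ p=9611, q=947
i=9: a=2 ⇒ p=24266, q=2391
i=10: a=1 ⇒ p=33877, q=3338
i=11: a=6 ⇒ p=227528, q=22419
(x₁, y₁) = (227528, 22419);  227528² − 103·22419² = 1 ✓
k=2:  x_2 = 227528·227528+103·22419·22419 = 103537981567,  y_2 = 227528·22419+22419·227528 = 10201900464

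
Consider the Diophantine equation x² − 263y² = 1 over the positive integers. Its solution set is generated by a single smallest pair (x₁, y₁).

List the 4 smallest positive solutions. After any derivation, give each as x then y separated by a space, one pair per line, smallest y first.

[16; 4,1,1,1,1,15,1,1,1,1,4,32] for √263; ℓ=12 ⇒ convergent index 11
k=0  a_k=16  p_k/q_k = 16/1
k=1  a_k=4  p_k/q_k = 65/4
k=2  a_k=1  p_k/q_k = 81/5
k=3  a_k=1  p_k/q_k = 146/9
k=4  a_k=1  p_k/q_k = 227/14
k=5  a_k=1  p_k/q_k = 373/23
k=6  a_k=15  p_k/q_k = 5822/359
k=7  a_k=1  p_k/q_k = 6195/382
k=8  a_k=1  p_k/q_k = 12017/741
k=9  a_k=1  p_k/q_k = 18212/1123
k=10  a_k=1  p_k/q_k = 30229/1864
k=11  a_k=4  p_k/q_k = 139128/8579
fundamental: x₁=139128, y₁=8579  (since 19356600384 − 263·73599241 = 1)
(x_2, y_2) = (139128·139128 + 263·8579·8579, 139128·8579 + 8579·139128) = (38713200767, 2387158224)
(x_3, y_3) = (139128·38713200767 + 263·8579·2387158224, 139128·2387158224 + 8579·38713200767) = (10772180392483224, 664241098768765)
(x_4, y_4) = (139128·10772180392483224 + 263·8579·664241098768765, 139128·664241098768765 + 8579·10772180392483224) = (2997423827252098776577, 184829071176614315616)

139128 8579
38713200767 2387158224
10772180392483224 664241098768765
2997423827252098776577 184829071176614315616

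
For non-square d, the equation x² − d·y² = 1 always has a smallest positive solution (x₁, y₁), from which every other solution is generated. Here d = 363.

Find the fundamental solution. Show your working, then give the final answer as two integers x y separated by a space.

√363 = [19; 19,38, …], period ℓ=2 (even) → k=1
a_0=19:  p_0=19·1+0=19,  q_0=19·0+1=1
a_1=19:  p_1=19·19+1=362,  q_1=19·1+0=19
fundamental: x₁=362, y₁=19  (since 131044 − 363·361 = 1)

362 19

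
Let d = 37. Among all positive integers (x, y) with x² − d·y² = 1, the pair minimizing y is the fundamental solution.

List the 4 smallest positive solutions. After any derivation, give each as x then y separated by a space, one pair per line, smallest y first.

√37 = [6; 12, …], period ℓ=1 (odd) → k=1
k=0  a_k=6  p_k/q_k = 6/1
k=1  a_k=12  p_k/q_k = 73/12
→ (73, 12).  Check: 73²=5329, 37·12²=5328, difference 1.
(x_2, y_2) = (73·73 + 37·12·12, 73·12 + 12·73) = (10657, 1752)
(x_3, y_3) = (73·10657 + 37·12·1752, 73·1752 + 12·10657) = (1555849, 255780)
(x_4, y_4) = (73·1555849 + 37·12·255780, 73·255780 + 12·1555849) = (227143297, 37342128)

73 12
10657 1752
1555849 255780
227143297 37342128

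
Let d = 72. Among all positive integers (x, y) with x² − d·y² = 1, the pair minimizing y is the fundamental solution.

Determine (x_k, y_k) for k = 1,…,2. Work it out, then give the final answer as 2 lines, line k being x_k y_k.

√72 → a₀=8, period (2,16); ℓ=2 even so k=1
i=0: a=8 ⇒ p=8, q=1
i=1: a=2 ⇒ p=17, q=2
→ (17, 2).  Check: 17²=289, 72·2²=288, difference 1.
k=2:  x_2 = 17·17+72·2·2 = 577,  y_2 = 17·2+2·17 = 68

17 2
577 68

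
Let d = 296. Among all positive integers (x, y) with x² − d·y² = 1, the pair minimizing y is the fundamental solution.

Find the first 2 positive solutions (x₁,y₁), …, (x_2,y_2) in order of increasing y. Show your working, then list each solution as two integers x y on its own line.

3699 215
27365201 1590570

d=296: √d = [17; 4,1,7,1,4,34] (ℓ=6, even), read p_5/q_5
a_0=17:  p_0=17·1+0=17,  q_0=17·0+1=1
a_1=4:  p_1=4·17+1=69,  q_1=4·1+0=4
…
a_3=7:  p_3=7·86+69=671,  q_3=7·5+4=39
a_4=1:  p_4=1·671+86=757,  q_4=1·39+5=44
a_5=4:  p_5=4·757+671=3699,  q_5=4·44+39=215
→ (3699, 215).  Check: 3699²=13682601, 296·215²=13682600, difference 1.
(3699+215√296)^2 = 27365201 + 1590570√296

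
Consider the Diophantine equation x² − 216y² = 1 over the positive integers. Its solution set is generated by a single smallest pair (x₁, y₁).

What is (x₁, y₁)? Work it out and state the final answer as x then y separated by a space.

485 33

[14; 1,2,3,2,1,28] for √216; ℓ=6 ⇒ convergent index 5
a_0=14:  p_0=14·1+0=14,  q_0=14·0+1=1
a_1=1:  p_1=1·14+1=15,  q_1=1·1+0=1
a_2=2:  p_2=2·15+14=44,  q_2=2·1+1=3
…
a_4=2:  p_4=2·147+44=338,  q_4=2·10+3=23
a_5=1:  p_5=1·338+147=485,  q_5=1·23+10=33
(x₁, y₁) = (485, 33);  485² − 216·33² = 1 ✓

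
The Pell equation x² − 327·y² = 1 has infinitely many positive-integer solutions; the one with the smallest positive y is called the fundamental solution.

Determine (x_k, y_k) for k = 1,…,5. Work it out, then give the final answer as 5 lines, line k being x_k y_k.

217 12
94177 5208
40872601 2260260
17738614657 980947632
7698517888537 425729012028

[18; 12,36] for √327; ℓ=2 ⇒ convergent index 1
a_0=18:  p_0=18·1+0=18,  q_0=18·0+1=1
a_1=12:  p_1=12·18+1=217,  q_1=12·1+0=12
(x₁, y₁) = (217, 12);  217² − 327·12² = 1 ✓
(217+12√327)^2 = 94177 + 5208√327
(217+12√327)^3 = 40872601 + 2260260√327
(217+12√327)^4 = 17738614657 + 980947632√327
(217+12√327)^5 = 7698517888537 + 425729012028√327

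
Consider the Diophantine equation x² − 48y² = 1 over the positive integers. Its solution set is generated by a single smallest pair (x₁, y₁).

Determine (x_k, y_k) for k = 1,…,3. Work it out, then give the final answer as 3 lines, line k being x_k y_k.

7 1
97 14
1351 195

d=48: √d = [6; 1,12] (ℓ=2, even), read p_1/q_1
step 0: (6, 1)  from 6·(1,0) + (0,1)
step 1: (7, 1)  from 1·(6,1) + (1,0)
fundamental: x₁=7, y₁=1  (since 49 − 48·1 = 1)
n=2: (7,1)∘(7,1) = (7·7+48·1·1, 7·1+1·7) = (97,14)
n=3: (97,14)∘(7,1) = (7·97+48·1·14, 7·14+1·97) = (1351,195)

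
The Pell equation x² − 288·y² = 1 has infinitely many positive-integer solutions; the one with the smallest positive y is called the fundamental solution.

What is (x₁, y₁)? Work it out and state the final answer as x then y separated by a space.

17 1

√288 → a₀=16, period (1,32); ℓ=2 even so k=1
k=0  a_k=16  p_k/q_k = 16/1
k=1  a_k=1  p_k/q_k = 17/1
fundamental: x₁=17, y₁=1  (since 289 − 288·1 = 1)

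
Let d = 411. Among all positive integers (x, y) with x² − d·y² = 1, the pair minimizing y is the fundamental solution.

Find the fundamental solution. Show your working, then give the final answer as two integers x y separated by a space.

49730 2453

√411 → a₀=20, period (3,1,1,1,19,1,1,1,3,40); ℓ=10 even so k=9
step 0: (20, 1)  from 20·(1,0) + (0,1)
step 1: (61, 3)  from 3·(20,1) + (1,0)
step 2: (81, 4)  from 1·(61,3) + (20,1)
step 3: (142, 7)  from 1·(81,4) + (61,3)
…
step 5: (4379, 216)  from 19·(223,11) + (142,7)
step 6: (4602, 227)  from 1·(4379,216) + (223,11)
…
step 8: (13583, 670)  from 1·(8981,443) + (4602,227)
step 9: (49730, 2453)  from 3·(13583,670) + (8981,443)
→ (49730, 2453).  Check: 49730²=2473072900, 411·2453²=2473072899, difference 1.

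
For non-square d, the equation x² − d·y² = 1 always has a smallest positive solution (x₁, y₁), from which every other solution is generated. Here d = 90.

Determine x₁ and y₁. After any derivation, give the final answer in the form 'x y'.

[9; 2,18] for √90; ℓ=2 ⇒ convergent index 1
step 0: (9, 1)  from 9·(1,0) + (0,1)
step 1: (19, 2)  from 2·(9,1) + (1,0)
→ (19, 2).  Check: 19²=361, 90·2²=360, difference 1.

19 2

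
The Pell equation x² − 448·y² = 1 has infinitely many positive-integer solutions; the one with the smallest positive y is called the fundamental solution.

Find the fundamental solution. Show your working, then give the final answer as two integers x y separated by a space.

127 6

d=448: √d = [21; 6,42] (ℓ=2, even), read p_1/q_1
i=0: a=21 ⇒ p=21, q=1
i=1: a=6 ⇒ p=127, q=6
→ (127, 6).  Check: 127²=16129, 448·6²=16128, difference 1.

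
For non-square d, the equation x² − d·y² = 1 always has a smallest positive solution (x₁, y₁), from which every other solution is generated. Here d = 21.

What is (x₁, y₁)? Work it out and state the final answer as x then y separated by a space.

d=21: √d = [4; 1,1,2,1,1,8] (ℓ=6, even), read p_5/q_5
step 0: (4, 1)  from 4·(1,0) + (0,1)
step 1: (5, 1)  from 1·(4,1) + (1,0)
step 2: (9, 2)  from 1·(5,1) + (4,1)
…
step 4: (32, 7)  from 1·(23,5) + (9,2)
step 5: (55, 12)  from 1·(32,7) + (23,5)
fundamental: x₁=55, y₁=12  (since 3025 − 21·144 = 1)

55 12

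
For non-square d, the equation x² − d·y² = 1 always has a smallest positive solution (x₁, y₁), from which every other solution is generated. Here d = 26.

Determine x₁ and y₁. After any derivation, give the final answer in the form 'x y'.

51 10

√26 = [5; 10, …], period ℓ=1 (odd) → k=1
i=0: a=5 ⇒ p=5, q=1
i=1: a=10 ⇒ p=51, q=10
fundamental: x₁=51, y₁=10  (since 2601 − 26·100 = 1)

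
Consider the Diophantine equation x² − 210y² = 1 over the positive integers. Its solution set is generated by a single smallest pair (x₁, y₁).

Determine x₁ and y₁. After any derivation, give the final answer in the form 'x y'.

29 2

[14; 2,28] for √210; ℓ=2 ⇒ convergent index 1
a_0=14:  p_0=14·1+0=14,  q_0=14·0+1=1
a_1=2:  p_1=2·14+1=29,  q_1=2·1+0=2
→ (29, 2).  Check: 29²=841, 210·2²=840, difference 1.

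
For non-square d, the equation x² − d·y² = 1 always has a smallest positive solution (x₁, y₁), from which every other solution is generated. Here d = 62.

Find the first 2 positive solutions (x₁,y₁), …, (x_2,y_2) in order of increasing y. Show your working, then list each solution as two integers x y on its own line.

63 8
7937 1008

√62 → a₀=7, period (1,6,1,14); ℓ=4 even so k=3
i=0: a=7 ⇒ p=7, q=1
…
i=2: a=6 ⇒ p=55, q=7
i=3: a=1 ⇒ p=63, q=8
→ (63, 8).  Check: 63²=3969, 62·8²=3968, difference 1.
n=2: (63,8)∘(63,8) = (63·63+62·8·8, 63·8+8·63) = (7937,1008)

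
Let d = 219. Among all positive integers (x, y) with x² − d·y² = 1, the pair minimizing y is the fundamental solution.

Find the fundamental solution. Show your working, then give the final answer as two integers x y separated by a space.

74 5

[14; 1,3,1,28] for √219; ℓ=4 ⇒ convergent index 3
step 0: (14, 1)  from 14·(1,0) + (0,1)
step 1: (15, 1)  from 1·(14,1) + (1,0)
step 2: (59, 4)  from 3·(15,1) + (14,1)
step 3: (74, 5)  from 1·(59,4) + (15,1)
→ (74, 5).  Check: 74²=5476, 219·5²=5475, difference 1.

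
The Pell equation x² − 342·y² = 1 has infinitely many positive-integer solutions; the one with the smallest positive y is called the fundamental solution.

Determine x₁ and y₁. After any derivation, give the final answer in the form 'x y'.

√342 → a₀=18, period (2,36); ℓ=2 even so k=1
i=0: a=18 ⇒ p=18, q=1
i=1: a=2 ⇒ p=37, q=2
(x₁, y₁) = (37, 2);  37² − 342·2² = 1 ✓

37 2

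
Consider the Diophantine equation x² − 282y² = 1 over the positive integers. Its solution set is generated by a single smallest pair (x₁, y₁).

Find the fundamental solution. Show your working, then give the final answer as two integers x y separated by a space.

√282 = [16; 1,3,1,4,1,3,1,32, …], period ℓ=8 (even) → k=7
i=0: a=16 ⇒ p=16, q=1
i=1: a=1 ⇒ p=17, q=1
i=2: a=3 ⇒ p=67, q=4
…
i=5: a=1 ⇒ p=487, q=29
i=6: a=3 ⇒ p=1864, q=111
i=7: a=1 ⇒ p=2351, q=140
→ (2351, 140).  Check: 2351²=5527201, 282·140²=5527200, difference 1.

2351 140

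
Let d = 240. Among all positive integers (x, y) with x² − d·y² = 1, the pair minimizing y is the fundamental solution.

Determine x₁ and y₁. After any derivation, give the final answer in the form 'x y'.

31 2

√240 → a₀=15, period (2,30); ℓ=2 even so k=1
a_0=15:  p_0=15·1+0=15,  q_0=15·0+1=1
a_1=2:  p_1=2·15+1=31,  q_1=2·1+0=2
fundamental: x₁=31, y₁=2  (since 961 − 240·4 = 1)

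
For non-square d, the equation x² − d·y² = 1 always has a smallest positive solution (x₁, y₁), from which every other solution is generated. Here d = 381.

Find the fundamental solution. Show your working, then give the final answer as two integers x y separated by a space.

[19; 1,1,12,1,1,38] for √381; ℓ=6 ⇒ convergent index 5
k=0  a_k=19  p_k/q_k = 19/1
k=1  a_k=1  p_k/q_k = 20/1
…
k=3  a_k=12  p_k/q_k = 488/25
k=4  a_k=1  p_k/q_k = 527/27
k=5  a_k=1  p_k/q_k = 1015/52
→ (1015, 52).  Check: 1015²=1030225, 381·52²=1030224, difference 1.

1015 52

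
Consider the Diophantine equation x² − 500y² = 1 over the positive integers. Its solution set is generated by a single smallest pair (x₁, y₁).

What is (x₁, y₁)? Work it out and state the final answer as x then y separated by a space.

[22; 2,1,3,2,1,…,1,2,44] for √500; ℓ=14 ⇒ convergent index 13
i=0: a=22 ⇒ p=22, q=1
…
i=5: a=1 ⇒ p=805, q=36
…
i=8: a=1 ⇒ p=15809, q=707
i=9: a=1 ⇒ p=30254, q=1353
i=10: a=2 ⇒ p=76317, q=3413
…
i=12: a=1 ⇒ p=335522, q=15005
i=13: a=2 ⇒ p=930249, q=41602
fundamental: x₁=930249, y₁=41602  (since 865363202001 − 500·1730726404 = 1)

930249 41602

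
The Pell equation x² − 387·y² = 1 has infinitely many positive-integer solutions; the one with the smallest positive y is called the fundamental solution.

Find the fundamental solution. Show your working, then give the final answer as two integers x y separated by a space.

3482 177

[19; 1,2,19,2,1,38] for √387; ℓ=6 ⇒ convergent index 5
step 0: (19, 1)  from 19·(1,0) + (0,1)
step 1: (20, 1)  from 1·(19,1) + (1,0)
step 2: (59, 3)  from 2·(20,1) + (19,1)
…
step 4: (2341, 119)  from 2·(1141,58) + (59,3)
step 5: (3482, 177)  from 1·(2341,119) + (1141,58)
→ (3482, 177).  Check: 3482²=12124324, 387·177²=12124323, difference 1.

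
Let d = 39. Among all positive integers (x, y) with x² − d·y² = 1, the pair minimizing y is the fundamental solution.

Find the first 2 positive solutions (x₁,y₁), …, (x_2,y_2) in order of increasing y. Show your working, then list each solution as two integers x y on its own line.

25 4
1249 200

√39 = [6; 4,12, …], period ℓ=2 (even) → k=1
k=0  a_k=6  p_k/q_k = 6/1
k=1  a_k=4  p_k/q_k = 25/4
fundamental: x₁=25, y₁=4  (since 625 − 39·16 = 1)
k=2:  x_2 = 25·25+39·4·4 = 1249,  y_2 = 25·4+4·25 = 200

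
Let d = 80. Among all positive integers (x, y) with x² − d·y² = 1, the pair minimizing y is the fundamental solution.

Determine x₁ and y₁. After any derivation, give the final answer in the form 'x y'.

√80 = [8; 1,16, …], period ℓ=2 (even) → k=1
i=0: a=8 ⇒ p=8, q=1
i=1: a=1 ⇒ p=9, q=1
(x₁, y₁) = (9, 1);  9² − 80·1² = 1 ✓

9 1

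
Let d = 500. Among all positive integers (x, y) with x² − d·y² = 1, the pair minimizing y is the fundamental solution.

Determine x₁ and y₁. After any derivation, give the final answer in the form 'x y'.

930249 41602

d=500: √d = [22; 2,1,3,2,1,…,1,2,44] (ℓ=14, even), read p_13/q_13
k=0  a_k=22  p_k/q_k = 22/1
k=1  a_k=2  p_k/q_k = 45/2
…
k=3  a_k=3  p_k/q_k = 246/11
k=4  a_k=2  p_k/q_k = 559/25
k=5  a_k=1  p_k/q_k = 805/36
k=6  a_k=1  p_k/q_k = 1364/61
k=7  a_k=10  p_k/q_k = 14445/646
k=8  a_k=1  p_k/q_k = 15809/707
k=9  a_k=1  p_k/q_k = 30254/1353
…
k=11  a_k=3  p_k/q_k = 259205/11592
k=12  a_k=1  p_k/q_k = 335522/15005
k=13  a_k=2  p_k/q_k = 930249/41602
→ (930249, 41602).  Check: 930249²=865363202001, 500·41602²=865363202000, difference 1.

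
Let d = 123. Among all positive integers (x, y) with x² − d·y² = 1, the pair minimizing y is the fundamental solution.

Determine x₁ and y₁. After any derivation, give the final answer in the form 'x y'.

√123 = [11; 11,22, …], period ℓ=2 (even) → k=1
step 0: (11, 1)  from 11·(1,0) + (0,1)
step 1: (122, 11)  from 11·(11,1) + (1,0)
fundamental: x₁=122, y₁=11  (since 14884 − 123·121 = 1)

122 11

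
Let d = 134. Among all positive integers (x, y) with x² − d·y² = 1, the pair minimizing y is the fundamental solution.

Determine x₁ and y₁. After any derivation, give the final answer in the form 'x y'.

[11; 1,1,2,1,3,…,1,1,22] for √134; ℓ=14 ⇒ convergent index 13
k=0  a_k=11  p_k/q_k = 11/1
k=1  a_k=1  p_k/q_k = 12/1
…
k=3  a_k=2  p_k/q_k = 58/5
k=4  a_k=1  p_k/q_k = 81/7
k=5  a_k=3  p_k/q_k = 301/26
k=6  a_k=1  p_k/q_k = 382/33
k=7  a_k=10  p_k/q_k = 4121/356
k=8  a_k=1  p_k/q_k = 4503/389
k=9  a_k=3  p_k/q_k = 17630/1523
k=10  a_k=1  p_k/q_k = 22133/1912
k=11  a_k=2  p_k/q_k = 61896/5347
k=12  a_k=1  p_k/q_k = 84029/7259
k=13  a_k=1  p_k/q_k = 145925/12606
→ (145925, 12606).  Check: 145925²=21294105625, 134·12606²=21294105624, difference 1.

145925 12606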